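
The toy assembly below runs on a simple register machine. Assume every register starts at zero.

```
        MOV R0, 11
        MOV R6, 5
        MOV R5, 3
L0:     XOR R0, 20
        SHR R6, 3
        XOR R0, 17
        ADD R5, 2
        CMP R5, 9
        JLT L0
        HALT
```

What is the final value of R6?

R0=11
R6=5
R5=3
R0=11^20=31
R6=5>>3=0
R0=31^17=14
R5=3+2=5
CMP R5, 9  (cmp 5,9)
JLT L0: taken
R0=14^20=26
R6=0>>3=0
R0=26^17=11
R5=5+2=7
CMP R5, 9  (cmp 7,9)
JLT L0: taken
R0=11^20=31
R6=0>>3=0
R0=31^17=14
R5=7+2=9
CMP R5, 9  (cmp 9,9)
JLT L0: not taken
halt.

0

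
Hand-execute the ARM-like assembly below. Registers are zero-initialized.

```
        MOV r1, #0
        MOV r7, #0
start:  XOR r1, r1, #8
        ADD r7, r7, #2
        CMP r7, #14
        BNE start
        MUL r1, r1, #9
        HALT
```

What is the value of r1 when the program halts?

r1=0
r7=0
r1=0^8=8
r7=0+2=2
CMP r7, #14  (cmp 2,14)
BNE start: taken
r1=8^8=0
r7=2+2=4
CMP r7, #14  (cmp 4,14)
BNE start: taken
r1=0^8=8
r7=4+2=6
CMP r7, #14  (cmp 6,14)
BNE start: taken
r1=8^8=0
r7=6+2=8
CMP r7, #14  (cmp 8,14)
BNE start: taken
r1=0^8=8
r7=8+2=10
CMP r7, #14  (cmp 10,14)
BNE start: taken
r1=8^8=0
r7=10+2=12
CMP r7, #14  (cmp 12,14)
BNE start: taken
r1=0^8=8
r7=12+2=14
CMP r7, #14  (cmp 14,14)
BNE start: not taken
r1=8*9=72
halt.

72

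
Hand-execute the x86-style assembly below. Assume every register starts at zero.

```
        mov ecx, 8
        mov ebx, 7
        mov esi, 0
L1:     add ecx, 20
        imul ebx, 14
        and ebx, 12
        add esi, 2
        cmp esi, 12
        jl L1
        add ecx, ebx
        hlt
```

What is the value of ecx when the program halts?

128

mov ecx, 8 → ecx=8
mov ebx, 7 → ebx=7
mov esi, 0 → esi=0
add ecx, 20 → ecx=8+20=28
imul ebx, 14 → ebx=7*14=98
and ebx, 12 → ebx=98&12=0
add esi, 2 → esi=0+2=2
cmp esi, 12  (cmp 2,12)
jl L1: taken
add ecx, 20 → ecx=28+20=48
imul ebx, 14 → ebx=0*14=0
and ebx, 12 → ebx=0&12=0
add esi, 2 → esi=2+2=4
cmp esi, 12  (cmp 4,12)
jl L1: taken
add ecx, 20 → ecx=48+20=68
imul ebx, 14 → ebx=0*14=0
and ebx, 12 → ebx=0&12=0
add esi, 2 → esi=4+2=6
cmp esi, 12  (cmp 6,12)
jl L1: taken
add ecx, 20 → ecx=68+20=88
imul ebx, 14 → ebx=0*14=0
and ebx, 12 → ebx=0&12=0
add esi, 2 → esi=6+2=8
cmp esi, 12  (cmp 8,12)
jl L1: taken
add ecx, 20 → ecx=88+20=108
imul ebx, 14 → ebx=0*14=0
and ebx, 12 → ebx=0&12=0
add esi, 2 → esi=8+2=10
cmp esi, 12  (cmp 10,12)
jl L1: taken
add ecx, 20 → ecx=108+20=128
imul ebx, 14 → ebx=0*14=0
and ebx, 12 → ebx=0&12=0
add esi, 2 → esi=10+2=12
cmp esi, 12  (cmp 12,12)
jl L1: not taken
add ecx, ebx → ecx=128+0=128
halt.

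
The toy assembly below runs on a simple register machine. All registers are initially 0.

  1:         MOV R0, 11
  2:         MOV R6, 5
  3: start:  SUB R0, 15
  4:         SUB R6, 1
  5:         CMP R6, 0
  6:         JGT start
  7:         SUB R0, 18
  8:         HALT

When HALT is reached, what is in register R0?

MOV R0, 11 → R0=11
MOV R6, 5 → R6=5
SUB R0, 15 → R0=11-15=-4
SUB R6, 1 → R6=5-1=4
CMP R6, 0  (cmp 4,0)
JGT start: taken
SUB R0, 15 → R0=(-4)-15=-19
SUB R6, 1 → R6=4-1=3
CMP R6, 0  (cmp 3,0)
JGT start: taken
SUB R0, 15 → R0=(-19)-15=-34
SUB R6, 1 → R6=3-1=2
CMP R6, 0  (cmp 2,0)
JGT start: taken
SUB R0, 15 → R0=(-34)-15=-49
SUB R6, 1 → R6=2-1=1
CMP R6, 0  (cmp 1,0)
JGT start: taken
SUB R0, 15 → R0=(-49)-15=-64
SUB R6, 1 → R6=1-1=0
CMP R6, 0  (cmp 0,0)
JGT start: not taken
SUB R0, 18 → R0=(-64)-18=-82
halt.

-82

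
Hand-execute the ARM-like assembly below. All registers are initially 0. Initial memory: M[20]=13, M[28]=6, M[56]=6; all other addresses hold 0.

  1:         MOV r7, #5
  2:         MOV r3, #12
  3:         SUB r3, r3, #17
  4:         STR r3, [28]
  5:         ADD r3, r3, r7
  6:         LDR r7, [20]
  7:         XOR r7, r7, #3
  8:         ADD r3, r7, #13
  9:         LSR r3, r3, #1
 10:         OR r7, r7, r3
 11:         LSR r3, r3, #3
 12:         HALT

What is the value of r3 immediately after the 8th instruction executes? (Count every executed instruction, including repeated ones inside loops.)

MOV r7, #5 → r7=5
MOV r3, #12 → r3=12
SUB r3, r3, #17 → r3=12-17=-5
STR r3, [28] → M[28]=-5
ADD r3, r3, r7 → r3=(-5)+5=0
LDR r7, [20] → r7=M[20]=13
XOR r7, r7, #3 → r7=13^3=14
ADD r3, r7, #13 → r3=14+13=27
After step 8: r3 = 27.

27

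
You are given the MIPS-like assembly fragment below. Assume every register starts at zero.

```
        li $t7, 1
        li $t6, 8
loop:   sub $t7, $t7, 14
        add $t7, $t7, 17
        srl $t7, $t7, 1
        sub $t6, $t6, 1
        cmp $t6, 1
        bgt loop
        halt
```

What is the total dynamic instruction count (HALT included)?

after li $t7, 1: $t7=1
after li $t6, 8: $t6=8
after sub $t7, $t7, 14: $t7=1-14=-13
after add $t7, $t7, 17: $t7=(-13)+17=4
after srl $t7, $t7, 1: $t7=4>>1=2
after sub $t6, $t6, 1: $t6=8-1=7
cmp $t6, 1  (cmp 7,1)
bgt loop: taken
after sub $t7, $t7, 14: $t7=2-14=-12
after add $t7, $t7, 17: $t7=(-12)+17=5
after srl $t7, $t7, 1: $t7=5>>1=2
after sub $t6, $t6, 1: $t6=7-1=6
cmp $t6, 1  (cmp 6,1)
bgt loop: taken
after sub $t7, $t7, 14: $t7=2-14=-12
after add $t7, $t7, 17: $t7=(-12)+17=5
after srl $t7, $t7, 1: $t7=5>>1=2
after sub $t6, $t6, 1: $t6=6-1=5
cmp $t6, 1  (cmp 5,1)
bgt loop: taken
after sub $t7, $t7, 14: $t7=2-14=-12
after add $t7, $t7, 17: $t7=(-12)+17=5
after srl $t7, $t7, 1: $t7=5>>1=2
after sub $t6, $t6, 1: $t6=5-1=4
cmp $t6, 1  (cmp 4,1)
bgt loop: taken
after sub $t7, $t7, 14: $t7=2-14=-12
after add $t7, $t7, 17: $t7=(-12)+17=5
after srl $t7, $t7, 1: $t7=5>>1=2
after sub $t6, $t6, 1: $t6=4-1=3
cmp $t6, 1  (cmp 3,1)
bgt loop: taken
after sub $t7, $t7, 14: $t7=2-14=-12
after add $t7, $t7, 17: $t7=(-12)+17=5
after srl $t7, $t7, 1: $t7=5>>1=2
after sub $t6, $t6, 1: $t6=3-1=2
cmp $t6, 1  (cmp 2,1)
bgt loop: taken
after sub $t7, $t7, 14: $t7=2-14=-12
after add $t7, $t7, 17: $t7=(-12)+17=5
after srl $t7, $t7, 1: $t7=5>>1=2
after sub $t6, $t6, 1: $t6=2-1=1
cmp $t6, 1  (cmp 1,1)
bgt loop: not taken
halt.
Total executed instructions: 45.

45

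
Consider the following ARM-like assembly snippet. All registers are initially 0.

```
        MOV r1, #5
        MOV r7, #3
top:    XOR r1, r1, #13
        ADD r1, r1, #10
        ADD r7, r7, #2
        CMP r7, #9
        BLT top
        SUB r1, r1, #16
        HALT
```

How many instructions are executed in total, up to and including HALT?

19

MOV r1, #5 → r1=5
MOV r7, #3 → r7=3
XOR r1, r1, #13 → r1=5^13=8
ADD r1, r1, #10 → r1=8+10=18
ADD r7, r7, #2 → r7=3+2=5
CMP r7, #9  (cmp 5,9)
BLT top: taken
XOR r1, r1, #13 → r1=18^13=31
ADD r1, r1, #10 → r1=31+10=41
ADD r7, r7, #2 → r7=5+2=7
CMP r7, #9  (cmp 7,9)
BLT top: taken
XOR r1, r1, #13 → r1=41^13=36
ADD r1, r1, #10 → r1=36+10=46
ADD r7, r7, #2 → r7=7+2=9
CMP r7, #9  (cmp 9,9)
BLT top: not taken
SUB r1, r1, #16 → r1=46-16=30
halt.
Total executed instructions: 19.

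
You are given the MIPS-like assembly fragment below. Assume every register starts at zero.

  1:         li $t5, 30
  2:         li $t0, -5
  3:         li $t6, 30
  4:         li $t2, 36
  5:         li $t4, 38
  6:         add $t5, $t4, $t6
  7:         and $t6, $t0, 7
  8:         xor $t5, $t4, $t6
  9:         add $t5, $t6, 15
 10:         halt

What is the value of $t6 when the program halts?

3

after li $t5, 30: $t5=30
after li $t0, -5: $t0=-5
after li $t6, 30: $t6=30
after li $t2, 36: $t2=36
after li $t4, 38: $t4=38
after add $t5, $t4, $t6: $t5=38+30=68
after and $t6, $t0, 7: $t6=(-5)&7=3
after xor $t5, $t4, $t6: $t5=38^3=37
after add $t5, $t6, 15: $t5=3+15=18
halt.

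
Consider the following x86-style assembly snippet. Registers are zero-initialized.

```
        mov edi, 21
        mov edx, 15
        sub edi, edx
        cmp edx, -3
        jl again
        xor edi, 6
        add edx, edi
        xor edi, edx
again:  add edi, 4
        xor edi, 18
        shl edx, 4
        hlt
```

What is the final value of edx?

240

edi=21
edx=15
edi=21-15=6
cmp edx, -3  (cmp 15,-3)
jl again: not taken
edi=6^6=0
edx=15+0=15
edi=0^15=15
edi=15+4=19
edi=19^18=1
edx=15<<4=240
halt.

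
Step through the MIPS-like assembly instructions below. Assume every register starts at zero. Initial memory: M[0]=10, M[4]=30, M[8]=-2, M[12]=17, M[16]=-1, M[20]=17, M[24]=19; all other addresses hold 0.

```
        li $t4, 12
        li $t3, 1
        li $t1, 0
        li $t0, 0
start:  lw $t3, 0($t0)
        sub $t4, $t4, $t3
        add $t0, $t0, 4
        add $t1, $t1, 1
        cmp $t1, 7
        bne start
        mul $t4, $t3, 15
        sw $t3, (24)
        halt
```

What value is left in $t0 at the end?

28

li $t4, 12 → $t4=12
li $t3, 1 → $t3=1
li $t1, 0 → $t1=0
li $t0, 0 → $t0=0
lw $t3, 0($t0) → $t3=M[0]=10
sub $t4, $t4, $t3 → $t4=12-10=2
add $t0, $t0, 4 → $t0=0+4=4
add $t1, $t1, 1 → $t1=0+1=1
cmp $t1, 7  (cmp 1,7)
bne start: taken
lw $t3, 0($t0) → $t3=M[4]=30
sub $t4, $t4, $t3 → $t4=2-30=-28
add $t0, $t0, 4 → $t0=4+4=8
add $t1, $t1, 1 → $t1=1+1=2
cmp $t1, 7  (cmp 2,7)
bne start: taken
lw $t3, 0($t0) → $t3=M[8]=-2
sub $t4, $t4, $t3 → $t4=(-28)-(-2)=-26
add $t0, $t0, 4 → $t0=8+4=12
add $t1, $t1, 1 → $t1=2+1=3
cmp $t1, 7  (cmp 3,7)
bne start: taken
lw $t3, 0($t0) → $t3=M[12]=17
sub $t4, $t4, $t3 → $t4=(-26)-17=-43
add $t0, $t0, 4 → $t0=12+4=16
add $t1, $t1, 1 → $t1=3+1=4
cmp $t1, 7  (cmp 4,7)
bne start: taken
lw $t3, 0($t0) → $t3=M[16]=-1
sub $t4, $t4, $t3 → $t4=(-43)-(-1)=-42
add $t0, $t0, 4 → $t0=16+4=20
add $t1, $t1, 1 → $t1=4+1=5
cmp $t1, 7  (cmp 5,7)
bne start: taken
lw $t3, 0($t0) → $t3=M[20]=17
sub $t4, $t4, $t3 → $t4=(-42)-17=-59
add $t0, $t0, 4 → $t0=20+4=24
add $t1, $t1, 1 → $t1=5+1=6
cmp $t1, 7  (cmp 6,7)
bne start: taken
lw $t3, 0($t0) → $t3=M[24]=19
sub $t4, $t4, $t3 → $t4=(-59)-19=-78
add $t0, $t0, 4 → $t0=24+4=28
add $t1, $t1, 1 → $t1=6+1=7
cmp $t1, 7  (cmp 7,7)
bne start: not taken
mul $t4, $t3, 15 → $t4=19*15=285
sw $t3, (24) → M[24]=19
halt.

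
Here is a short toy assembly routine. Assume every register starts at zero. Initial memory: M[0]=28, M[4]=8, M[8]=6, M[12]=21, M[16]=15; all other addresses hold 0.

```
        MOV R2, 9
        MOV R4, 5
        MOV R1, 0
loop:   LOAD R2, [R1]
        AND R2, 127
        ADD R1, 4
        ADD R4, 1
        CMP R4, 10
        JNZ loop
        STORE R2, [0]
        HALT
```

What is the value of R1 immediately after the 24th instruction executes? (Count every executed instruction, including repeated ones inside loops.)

MOV R2, 9 → R2=9
MOV R4, 5 → R4=5
MOV R1, 0 → R1=0
LOAD R2, [R1] → R2=M[0]=28
AND R2, 127 → R2=28&127=28
ADD R1, 4 → R1=0+4=4
ADD R4, 1 → R4=5+1=6
CMP R4, 10  (cmp 6,10)
JNZ loop: taken
LOAD R2, [R1] → R2=M[4]=8
AND R2, 127 → R2=8&127=8
ADD R1, 4 → R1=4+4=8
ADD R4, 1 → R4=6+1=7
CMP R4, 10  (cmp 7,10)
JNZ loop: taken
LOAD R2, [R1] → R2=M[8]=6
AND R2, 127 → R2=6&127=6
ADD R1, 4 → R1=8+4=12
ADD R4, 1 → R4=7+1=8
CMP R4, 10  (cmp 8,10)
JNZ loop: taken
LOAD R2, [R1] → R2=M[12]=21
AND R2, 127 → R2=21&127=21
ADD R1, 4 → R1=12+4=16
After step 24: R1 = 16.

16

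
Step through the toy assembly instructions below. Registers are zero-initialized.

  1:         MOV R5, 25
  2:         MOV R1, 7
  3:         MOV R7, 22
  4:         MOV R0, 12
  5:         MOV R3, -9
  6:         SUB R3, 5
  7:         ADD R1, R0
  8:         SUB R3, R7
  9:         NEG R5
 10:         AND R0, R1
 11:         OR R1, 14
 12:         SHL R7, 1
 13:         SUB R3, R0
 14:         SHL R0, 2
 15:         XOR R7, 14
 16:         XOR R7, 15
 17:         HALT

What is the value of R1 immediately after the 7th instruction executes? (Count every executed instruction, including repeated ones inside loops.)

19

after MOV R5, 25: R5=25
after MOV R1, 7: R1=7
after MOV R7, 22: R7=22
after MOV R0, 12: R0=12
after MOV R3, -9: R3=-9
after SUB R3, 5: R3=(-9)-5=-14
after ADD R1, R0: R1=7+12=19
After step 7: R1 = 19.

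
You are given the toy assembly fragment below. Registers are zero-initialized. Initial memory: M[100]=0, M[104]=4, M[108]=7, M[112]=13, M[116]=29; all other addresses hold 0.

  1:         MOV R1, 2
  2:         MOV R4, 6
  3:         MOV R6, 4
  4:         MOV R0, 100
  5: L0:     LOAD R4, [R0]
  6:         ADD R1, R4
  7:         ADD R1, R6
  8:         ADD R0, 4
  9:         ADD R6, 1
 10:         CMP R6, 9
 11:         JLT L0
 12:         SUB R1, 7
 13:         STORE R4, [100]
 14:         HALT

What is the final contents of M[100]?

R1=2
R4=6
R6=4
R0=100
R4=M[100]=0
R1=2+0=2
R1=2+4=6
R0=100+4=104
R6=4+1=5
CMP R6, 9  (cmp 5,9)
JLT L0: taken
R4=M[104]=4
R1=6+4=10
R1=10+5=15
R0=104+4=108
R6=5+1=6
CMP R6, 9  (cmp 6,9)
JLT L0: taken
R4=M[108]=7
R1=15+7=22
R1=22+6=28
R0=108+4=112
R6=6+1=7
CMP R6, 9  (cmp 7,9)
JLT L0: taken
R4=M[112]=13
R1=28+13=41
R1=41+7=48
R0=112+4=116
R6=7+1=8
CMP R6, 9  (cmp 8,9)
JLT L0: taken
R4=M[116]=29
R1=48+29=77
R1=77+8=85
R0=116+4=120
R6=8+1=9
CMP R6, 9  (cmp 9,9)
JLT L0: not taken
R1=85-7=78
STORE R4, [100] → M[100]=29
halt.

29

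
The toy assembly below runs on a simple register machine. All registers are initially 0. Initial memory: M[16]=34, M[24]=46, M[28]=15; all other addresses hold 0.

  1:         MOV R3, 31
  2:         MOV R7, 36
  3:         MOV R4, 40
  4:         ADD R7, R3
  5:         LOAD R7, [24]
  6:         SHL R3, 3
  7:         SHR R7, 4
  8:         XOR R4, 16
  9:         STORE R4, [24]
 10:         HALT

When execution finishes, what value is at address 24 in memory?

MOV R3, 31 → R3=31
MOV R7, 36 → R7=36
MOV R4, 40 → R4=40
ADD R7, R3 → R7=36+31=67
LOAD R7, [24] → R7=M[24]=46
SHL R3, 3 → R3=31<<3=248
SHR R7, 4 → R7=46>>4=2
XOR R4, 16 → R4=40^16=56
STORE R4, [24] → M[24]=56
halt.

56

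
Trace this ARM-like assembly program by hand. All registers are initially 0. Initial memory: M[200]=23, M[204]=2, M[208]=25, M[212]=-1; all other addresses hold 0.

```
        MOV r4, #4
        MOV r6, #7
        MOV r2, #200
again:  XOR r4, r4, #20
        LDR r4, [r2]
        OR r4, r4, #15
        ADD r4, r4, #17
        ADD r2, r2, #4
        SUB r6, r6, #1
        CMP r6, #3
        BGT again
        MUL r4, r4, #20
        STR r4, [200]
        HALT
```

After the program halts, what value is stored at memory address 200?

MOV r4, #4 → r4=4
MOV r6, #7 → r6=7
MOV r2, #200 → r2=200
XOR r4, r4, #20 → r4=4^20=16
LDR r4, [r2] → r4=M[200]=23
OR r4, r4, #15 → r4=23|15=31
ADD r4, r4, #17 → r4=31+17=48
ADD r2, r2, #4 → r2=200+4=204
SUB r6, r6, #1 → r6=7-1=6
CMP r6, #3  (cmp 6,3)
BGT again: taken
XOR r4, r4, #20 → r4=48^20=36
LDR r4, [r2] → r4=M[204]=2
OR r4, r4, #15 → r4=2|15=15
ADD r4, r4, #17 → r4=15+17=32
ADD r2, r2, #4 → r2=204+4=208
SUB r6, r6, #1 → r6=6-1=5
CMP r6, #3  (cmp 5,3)
BGT again: taken
XOR r4, r4, #20 → r4=32^20=52
LDR r4, [r2] → r4=M[208]=25
OR r4, r4, #15 → r4=25|15=31
ADD r4, r4, #17 → r4=31+17=48
ADD r2, r2, #4 → r2=208+4=212
SUB r6, r6, #1 → r6=5-1=4
CMP r6, #3  (cmp 4,3)
BGT again: taken
XOR r4, r4, #20 → r4=48^20=36
LDR r4, [r2] → r4=M[212]=-1
OR r4, r4, #15 → r4=(-1)|15=-1
ADD r4, r4, #17 → r4=(-1)+17=16
ADD r2, r2, #4 → r2=212+4=216
SUB r6, r6, #1 → r6=4-1=3
CMP r6, #3  (cmp 3,3)
BGT again: not taken
MUL r4, r4, #20 → r4=16*20=320
STR r4, [200] → M[200]=320
halt.

320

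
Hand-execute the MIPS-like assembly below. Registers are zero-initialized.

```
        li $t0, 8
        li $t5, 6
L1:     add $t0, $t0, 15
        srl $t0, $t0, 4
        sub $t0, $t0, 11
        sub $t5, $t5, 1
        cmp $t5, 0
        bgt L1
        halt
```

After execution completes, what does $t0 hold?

li $t0, 8 → $t0=8
li $t5, 6 → $t5=6
add $t0, $t0, 15 → $t0=8+15=23
srl $t0, $t0, 4 → $t0=23>>4=1
sub $t0, $t0, 11 → $t0=1-11=-10
sub $t5, $t5, 1 → $t5=6-1=5
cmp $t5, 0  (cmp 5,0)
bgt L1: taken
add $t0, $t0, 15 → $t0=(-10)+15=5
srl $t0, $t0, 4 → $t0=5>>4=0
sub $t0, $t0, 11 → $t0=0-11=-11
sub $t5, $t5, 1 → $t5=5-1=4
cmp $t5, 0  (cmp 4,0)
bgt L1: taken
add $t0, $t0, 15 → $t0=(-11)+15=4
srl $t0, $t0, 4 → $t0=4>>4=0
sub $t0, $t0, 11 → $t0=0-11=-11
sub $t5, $t5, 1 → $t5=4-1=3
cmp $t5, 0  (cmp 3,0)
bgt L1: taken
add $t0, $t0, 15 → $t0=(-11)+15=4
srl $t0, $t0, 4 → $t0=4>>4=0
sub $t0, $t0, 11 → $t0=0-11=-11
sub $t5, $t5, 1 → $t5=3-1=2
cmp $t5, 0  (cmp 2,0)
bgt L1: taken
add $t0, $t0, 15 → $t0=(-11)+15=4
srl $t0, $t0, 4 → $t0=4>>4=0
sub $t0, $t0, 11 → $t0=0-11=-11
sub $t5, $t5, 1 → $t5=2-1=1
cmp $t5, 0  (cmp 1,0)
bgt L1: taken
add $t0, $t0, 15 → $t0=(-11)+15=4
srl $t0, $t0, 4 → $t0=4>>4=0
sub $t0, $t0, 11 → $t0=0-11=-11
sub $t5, $t5, 1 → $t5=1-1=0
cmp $t5, 0  (cmp 0,0)
bgt L1: not taken
halt.

-11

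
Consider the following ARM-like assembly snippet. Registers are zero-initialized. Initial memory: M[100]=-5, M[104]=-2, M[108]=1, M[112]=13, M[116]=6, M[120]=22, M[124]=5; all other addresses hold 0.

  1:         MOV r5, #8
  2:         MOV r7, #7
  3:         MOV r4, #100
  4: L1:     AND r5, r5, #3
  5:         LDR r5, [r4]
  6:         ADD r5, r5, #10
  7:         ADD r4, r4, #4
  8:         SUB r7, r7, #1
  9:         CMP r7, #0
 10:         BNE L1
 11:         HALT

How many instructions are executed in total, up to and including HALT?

53

MOV r5, #8 → r5=8
MOV r7, #7 → r7=7
MOV r4, #100 → r4=100
AND r5, r5, #3 → r5=8&3=0
LDR r5, [r4] → r5=M[100]=-5
ADD r5, r5, #10 → r5=(-5)+10=5
ADD r4, r4, #4 → r4=100+4=104
SUB r7, r7, #1 → r7=7-1=6
CMP r7, #0  (cmp 6,0)
BNE L1: taken
AND r5, r5, #3 → r5=5&3=1
LDR r5, [r4] → r5=M[104]=-2
ADD r5, r5, #10 → r5=(-2)+10=8
ADD r4, r4, #4 → r4=104+4=108
SUB r7, r7, #1 → r7=6-1=5
CMP r7, #0  (cmp 5,0)
BNE L1: taken
AND r5, r5, #3 → r5=8&3=0
LDR r5, [r4] → r5=M[108]=1
ADD r5, r5, #10 → r5=1+10=11
ADD r4, r4, #4 → r4=108+4=112
SUB r7, r7, #1 → r7=5-1=4
CMP r7, #0  (cmp 4,0)
BNE L1: taken
AND r5, r5, #3 → r5=11&3=3
LDR r5, [r4] → r5=M[112]=13
ADD r5, r5, #10 → r5=13+10=23
ADD r4, r4, #4 → r4=112+4=116
SUB r7, r7, #1 → r7=4-1=3
CMP r7, #0  (cmp 3,0)
BNE L1: taken
AND r5, r5, #3 → r5=23&3=3
LDR r5, [r4] → r5=M[116]=6
ADD r5, r5, #10 → r5=6+10=16
ADD r4, r4, #4 → r4=116+4=120
SUB r7, r7, #1 → r7=3-1=2
CMP r7, #0  (cmp 2,0)
BNE L1: taken
AND r5, r5, #3 → r5=16&3=0
LDR r5, [r4] → r5=M[120]=22
ADD r5, r5, #10 → r5=22+10=32
ADD r4, r4, #4 → r4=120+4=124
SUB r7, r7, #1 → r7=2-1=1
CMP r7, #0  (cmp 1,0)
BNE L1: taken
AND r5, r5, #3 → r5=32&3=0
LDR r5, [r4] → r5=M[124]=5
ADD r5, r5, #10 → r5=5+10=15
ADD r4, r4, #4 → r4=124+4=128
SUB r7, r7, #1 → r7=1-1=0
CMP r7, #0  (cmp 0,0)
BNE L1: not taken
halt.
Total executed instructions: 53.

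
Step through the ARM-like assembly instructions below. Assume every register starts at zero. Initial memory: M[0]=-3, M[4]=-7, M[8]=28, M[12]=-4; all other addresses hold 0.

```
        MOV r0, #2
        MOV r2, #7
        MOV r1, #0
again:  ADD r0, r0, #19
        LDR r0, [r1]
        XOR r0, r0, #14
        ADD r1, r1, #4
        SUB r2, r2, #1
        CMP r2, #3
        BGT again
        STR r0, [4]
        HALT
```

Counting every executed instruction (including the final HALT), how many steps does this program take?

r0=2
r2=7
r1=0
r0=2+19=21
r0=M[0]=-3
r0=(-3)^14=-13
r1=0+4=4
r2=7-1=6
CMP r2, #3  (cmp 6,3)
BGT again: taken
r0=(-13)+19=6
r0=M[4]=-7
r0=(-7)^14=-9
r1=4+4=8
r2=6-1=5
CMP r2, #3  (cmp 5,3)
BGT again: taken
r0=(-9)+19=10
r0=M[8]=28
r0=28^14=18
r1=8+4=12
r2=5-1=4
CMP r2, #3  (cmp 4,3)
BGT again: taken
r0=18+19=37
r0=M[12]=-4
r0=(-4)^14=-14
r1=12+4=16
r2=4-1=3
CMP r2, #3  (cmp 3,3)
BGT again: not taken
STR r0, [4] → M[4]=-14
halt.
Total executed instructions: 33.

33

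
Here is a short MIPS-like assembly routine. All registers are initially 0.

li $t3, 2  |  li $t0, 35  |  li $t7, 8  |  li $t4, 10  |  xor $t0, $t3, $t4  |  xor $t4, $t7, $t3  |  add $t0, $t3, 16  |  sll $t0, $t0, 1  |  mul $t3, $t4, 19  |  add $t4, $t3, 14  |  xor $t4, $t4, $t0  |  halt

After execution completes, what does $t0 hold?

li $t3, 2 → $t3=2
li $t0, 35 → $t0=35
li $t7, 8 → $t7=8
li $t4, 10 → $t4=10
xor $t0, $t3, $t4 → $t0=2^10=8
xor $t4, $t7, $t3 → $t4=8^2=10
add $t0, $t3, 16 → $t0=2+16=18
sll $t0, $t0, 1 → $t0=18<<1=36
mul $t3, $t4, 19 → $t3=10*19=190
add $t4, $t3, 14 → $t4=190+14=204
xor $t4, $t4, $t0 → $t4=204^36=232
halt.

36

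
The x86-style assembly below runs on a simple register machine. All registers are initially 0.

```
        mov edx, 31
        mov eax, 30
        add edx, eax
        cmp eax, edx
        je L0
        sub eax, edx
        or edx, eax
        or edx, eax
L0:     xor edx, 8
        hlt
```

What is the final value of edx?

mov edx, 31 → edx=31
mov eax, 30 → eax=30
add edx, eax → edx=31+30=61
cmp eax, edx  (cmp 30,61)
je L0: not taken
sub eax, edx → eax=30-61=-31
or edx, eax → edx=61|(-31)=-3
or edx, eax → edx=(-3)|(-31)=-3
xor edx, 8 → edx=(-3)^8=-11
halt.

-11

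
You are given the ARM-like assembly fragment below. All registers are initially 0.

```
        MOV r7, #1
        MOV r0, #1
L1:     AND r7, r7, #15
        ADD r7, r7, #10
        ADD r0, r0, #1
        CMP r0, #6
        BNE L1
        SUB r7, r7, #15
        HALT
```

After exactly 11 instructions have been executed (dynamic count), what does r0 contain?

3

MOV r7, #1 → r7=1
MOV r0, #1 → r0=1
AND r7, r7, #15 → r7=1&15=1
ADD r7, r7, #10 → r7=1+10=11
ADD r0, r0, #1 → r0=1+1=2
CMP r0, #6  (cmp 2,6)
BNE L1: taken
AND r7, r7, #15 → r7=11&15=11
ADD r7, r7, #10 → r7=11+10=21
ADD r0, r0, #1 → r0=2+1=3
CMP r0, #6  (cmp 3,6)
After step 11: r0 = 3.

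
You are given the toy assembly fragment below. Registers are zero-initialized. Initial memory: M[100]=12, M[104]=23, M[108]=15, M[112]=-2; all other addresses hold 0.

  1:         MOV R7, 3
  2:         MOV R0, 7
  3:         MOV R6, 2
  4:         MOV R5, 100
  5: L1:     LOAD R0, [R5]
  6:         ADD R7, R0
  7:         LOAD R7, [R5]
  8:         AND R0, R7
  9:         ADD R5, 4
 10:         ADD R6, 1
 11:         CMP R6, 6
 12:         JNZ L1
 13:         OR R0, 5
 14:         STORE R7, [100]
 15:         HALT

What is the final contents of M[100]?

after MOV R7, 3: R7=3
after MOV R0, 7: R0=7
after MOV R6, 2: R6=2
after MOV R5, 100: R5=100
after LOAD R0, [R5]: R0=M[100]=12
after ADD R7, R0: R7=3+12=15
after LOAD R7, [R5]: R7=M[100]=12
after AND R0, R7: R0=12&12=12
after ADD R5, 4: R5=100+4=104
after ADD R6, 1: R6=2+1=3
CMP R6, 6  (cmp 3,6)
JNZ L1: taken
after LOAD R0, [R5]: R0=M[104]=23
after ADD R7, R0: R7=12+23=35
after LOAD R7, [R5]: R7=M[104]=23
after AND R0, R7: R0=23&23=23
after ADD R5, 4: R5=104+4=108
after ADD R6, 1: R6=3+1=4
CMP R6, 6  (cmp 4,6)
JNZ L1: taken
after LOAD R0, [R5]: R0=M[108]=15
after ADD R7, R0: R7=23+15=38
after LOAD R7, [R5]: R7=M[108]=15
after AND R0, R7: R0=15&15=15
after ADD R5, 4: R5=108+4=112
after ADD R6, 1: R6=4+1=5
CMP R6, 6  (cmp 5,6)
JNZ L1: taken
after LOAD R0, [R5]: R0=M[112]=-2
after ADD R7, R0: R7=15+(-2)=13
after LOAD R7, [R5]: R7=M[112]=-2
after AND R0, R7: R0=(-2)&(-2)=-2
after ADD R5, 4: R5=112+4=116
after ADD R6, 1: R6=5+1=6
CMP R6, 6  (cmp 6,6)
JNZ L1: not taken
after OR R0, 5: R0=(-2)|5=-1
STORE R7, [100] → M[100]=-2
halt.

-2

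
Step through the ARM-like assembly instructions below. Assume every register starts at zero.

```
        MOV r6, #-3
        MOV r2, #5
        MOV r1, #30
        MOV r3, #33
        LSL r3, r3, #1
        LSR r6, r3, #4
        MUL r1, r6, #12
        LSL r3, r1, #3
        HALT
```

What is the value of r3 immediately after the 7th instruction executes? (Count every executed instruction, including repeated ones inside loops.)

MOV r6, #-3 → r6=-3
MOV r2, #5 → r2=5
MOV r1, #30 → r1=30
MOV r3, #33 → r3=33
LSL r3, r3, #1 → r3=33<<1=66
LSR r6, r3, #4 → r6=66>>4=4
MUL r1, r6, #12 → r1=4*12=48
After step 7: r3 = 66.

66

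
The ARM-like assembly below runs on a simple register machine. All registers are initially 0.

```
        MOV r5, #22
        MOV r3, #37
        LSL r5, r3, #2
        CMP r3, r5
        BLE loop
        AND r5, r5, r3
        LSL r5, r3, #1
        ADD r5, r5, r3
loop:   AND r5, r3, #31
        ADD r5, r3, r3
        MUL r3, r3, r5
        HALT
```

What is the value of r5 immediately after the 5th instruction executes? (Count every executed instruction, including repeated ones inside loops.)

MOV r5, #22 → r5=22
MOV r3, #37 → r3=37
LSL r5, r3, #2 → r5=37<<2=148
CMP r3, r5  (cmp 37,148)
BLE loop: taken
After step 5: r5 = 148.

148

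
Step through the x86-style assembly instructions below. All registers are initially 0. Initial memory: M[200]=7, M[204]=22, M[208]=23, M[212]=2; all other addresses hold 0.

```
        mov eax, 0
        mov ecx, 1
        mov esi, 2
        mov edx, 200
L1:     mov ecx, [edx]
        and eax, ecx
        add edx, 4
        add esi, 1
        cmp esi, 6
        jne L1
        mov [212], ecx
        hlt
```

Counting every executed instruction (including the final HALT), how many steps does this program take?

mov eax, 0 → eax=0
mov ecx, 1 → ecx=1
mov esi, 2 → esi=2
mov edx, 200 → edx=200
mov ecx, [edx] → ecx=M[200]=7
and eax, ecx → eax=0&7=0
add edx, 4 → edx=200+4=204
add esi, 1 → esi=2+1=3
cmp esi, 6  (cmp 3,6)
jne L1: taken
mov ecx, [edx] → ecx=M[204]=22
and eax, ecx → eax=0&22=0
add edx, 4 → edx=204+4=208
add esi, 1 → esi=3+1=4
cmp esi, 6  (cmp 4,6)
jne L1: taken
mov ecx, [edx] → ecx=M[208]=23
and eax, ecx → eax=0&23=0
add edx, 4 → edx=208+4=212
add esi, 1 → esi=4+1=5
cmp esi, 6  (cmp 5,6)
jne L1: taken
mov ecx, [edx] → ecx=M[212]=2
and eax, ecx → eax=0&2=0
add edx, 4 → edx=212+4=216
add esi, 1 → esi=5+1=6
cmp esi, 6  (cmp 6,6)
jne L1: not taken
mov [212], ecx → M[212]=2
halt.
Total executed instructions: 30.

30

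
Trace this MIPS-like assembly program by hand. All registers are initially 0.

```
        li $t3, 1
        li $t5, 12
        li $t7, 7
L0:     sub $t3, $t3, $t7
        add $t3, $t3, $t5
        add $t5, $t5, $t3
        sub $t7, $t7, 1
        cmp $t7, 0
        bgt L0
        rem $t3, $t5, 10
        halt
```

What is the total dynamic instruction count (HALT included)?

47

li $t3, 1 → $t3=1
li $t5, 12 → $t5=12
li $t7, 7 → $t7=7
sub $t3, $t3, $t7 → $t3=1-7=-6
add $t3, $t3, $t5 → $t3=(-6)+12=6
add $t5, $t5, $t3 → $t5=12+6=18
sub $t7, $t7, 1 → $t7=7-1=6
cmp $t7, 0  (cmp 6,0)
bgt L0: taken
sub $t3, $t3, $t7 → $t3=6-6=0
add $t3, $t3, $t5 → $t3=0+18=18
add $t5, $t5, $t3 → $t5=18+18=36
sub $t7, $t7, 1 → $t7=6-1=5
cmp $t7, 0  (cmp 5,0)
bgt L0: taken
sub $t3, $t3, $t7 → $t3=18-5=13
add $t3, $t3, $t5 → $t3=13+36=49
add $t5, $t5, $t3 → $t5=36+49=85
sub $t7, $t7, 1 → $t7=5-1=4
cmp $t7, 0  (cmp 4,0)
bgt L0: taken
sub $t3, $t3, $t7 → $t3=49-4=45
add $t3, $t3, $t5 → $t3=45+85=130
add $t5, $t5, $t3 → $t5=85+130=215
sub $t7, $t7, 1 → $t7=4-1=3
cmp $t7, 0  (cmp 3,0)
bgt L0: taken
sub $t3, $t3, $t7 → $t3=130-3=127
add $t3, $t3, $t5 → $t3=127+215=342
add $t5, $t5, $t3 → $t5=215+342=557
sub $t7, $t7, 1 → $t7=3-1=2
cmp $t7, 0  (cmp 2,0)
bgt L0: taken
sub $t3, $t3, $t7 → $t3=342-2=340
add $t3, $t3, $t5 → $t3=340+557=897
add $t5, $t5, $t3 → $t5=557+897=1454
sub $t7, $t7, 1 → $t7=2-1=1
cmp $t7, 0  (cmp 1,0)
bgt L0: taken
sub $t3, $t3, $t7 → $t3=897-1=896
add $t3, $t3, $t5 → $t3=896+1454=2350
add $t5, $t5, $t3 → $t5=1454+2350=3804
sub $t7, $t7, 1 → $t7=1-1=0
cmp $t7, 0  (cmp 0,0)
bgt L0: not taken
rem $t3, $t5, 10 → $t3=3804%10=4
halt.
Total executed instructions: 47.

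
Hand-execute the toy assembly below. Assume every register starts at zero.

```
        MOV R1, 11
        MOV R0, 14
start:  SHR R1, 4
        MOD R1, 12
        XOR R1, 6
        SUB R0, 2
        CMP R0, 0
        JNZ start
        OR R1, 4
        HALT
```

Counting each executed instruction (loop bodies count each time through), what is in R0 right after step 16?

R1=11
R0=14
R1=11>>4=0
R1=0%12=0
R1=0^6=6
R0=14-2=12
CMP R0, 0  (cmp 12,0)
JNZ start: taken
R1=6>>4=0
R1=0%12=0
R1=0^6=6
R0=12-2=10
CMP R0, 0  (cmp 10,0)
JNZ start: taken
R1=6>>4=0
R1=0%12=0
After step 16: R0 = 10.

10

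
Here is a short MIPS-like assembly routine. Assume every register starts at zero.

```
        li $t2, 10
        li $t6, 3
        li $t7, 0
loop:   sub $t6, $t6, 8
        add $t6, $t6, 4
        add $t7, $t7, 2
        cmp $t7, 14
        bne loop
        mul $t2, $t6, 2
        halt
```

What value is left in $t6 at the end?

-25

$t2=10
$t6=3
$t7=0
$t6=3-8=-5
$t6=(-5)+4=-1
$t7=0+2=2
cmp $t7, 14  (cmp 2,14)
bne loop: taken
$t6=(-1)-8=-9
$t6=(-9)+4=-5
$t7=2+2=4
cmp $t7, 14  (cmp 4,14)
bne loop: taken
$t6=(-5)-8=-13
$t6=(-13)+4=-9
$t7=4+2=6
cmp $t7, 14  (cmp 6,14)
bne loop: taken
$t6=(-9)-8=-17
$t6=(-17)+4=-13
$t7=6+2=8
cmp $t7, 14  (cmp 8,14)
bne loop: taken
$t6=(-13)-8=-21
$t6=(-21)+4=-17
$t7=8+2=10
cmp $t7, 14  (cmp 10,14)
bne loop: taken
$t6=(-17)-8=-25
$t6=(-25)+4=-21
$t7=10+2=12
cmp $t7, 14  (cmp 12,14)
bne loop: taken
$t6=(-21)-8=-29
$t6=(-29)+4=-25
$t7=12+2=14
cmp $t7, 14  (cmp 14,14)
bne loop: not taken
$t2=(-25)*2=-50
halt.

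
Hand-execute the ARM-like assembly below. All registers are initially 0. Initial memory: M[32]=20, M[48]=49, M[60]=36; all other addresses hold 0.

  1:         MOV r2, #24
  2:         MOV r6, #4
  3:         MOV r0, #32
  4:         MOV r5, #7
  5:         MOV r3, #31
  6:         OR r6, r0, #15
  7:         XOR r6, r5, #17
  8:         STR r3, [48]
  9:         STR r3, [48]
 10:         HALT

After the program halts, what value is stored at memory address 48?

31

after MOV r2, #24: r2=24
after MOV r6, #4: r6=4
after MOV r0, #32: r0=32
after MOV r5, #7: r5=7
after MOV r3, #31: r3=31
after OR r6, r0, #15: r6=32|15=47
after XOR r6, r5, #17: r6=7^17=22
STR r3, [48] → M[48]=31
STR r3, [48] → M[48]=31
halt.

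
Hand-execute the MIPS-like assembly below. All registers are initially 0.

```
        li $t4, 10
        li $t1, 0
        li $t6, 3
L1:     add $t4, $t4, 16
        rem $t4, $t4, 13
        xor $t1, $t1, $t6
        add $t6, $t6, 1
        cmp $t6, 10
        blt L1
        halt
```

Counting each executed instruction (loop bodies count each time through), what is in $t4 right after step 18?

$t4=10
$t1=0
$t6=3
$t4=10+16=26
$t4=26%13=0
$t1=0^3=3
$t6=3+1=4
cmp $t6, 10  (cmp 4,10)
blt L1: taken
$t4=0+16=16
$t4=16%13=3
$t1=3^4=7
$t6=4+1=5
cmp $t6, 10  (cmp 5,10)
blt L1: taken
$t4=3+16=19
$t4=19%13=6
$t1=7^5=2
After step 18: $t4 = 6.

6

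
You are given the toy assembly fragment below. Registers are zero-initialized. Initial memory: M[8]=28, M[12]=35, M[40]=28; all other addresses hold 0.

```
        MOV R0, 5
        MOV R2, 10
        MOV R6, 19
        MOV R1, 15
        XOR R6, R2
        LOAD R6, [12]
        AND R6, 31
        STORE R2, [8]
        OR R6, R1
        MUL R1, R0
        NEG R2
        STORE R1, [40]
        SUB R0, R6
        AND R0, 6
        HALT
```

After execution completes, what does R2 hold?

-10

R0=5
R2=10
R6=19
R1=15
R6=19^10=25
R6=M[12]=35
R6=35&31=3
STORE R2, [8] → M[8]=10
R6=3|15=15
R1=15*5=75
R2=-(10)=-10
STORE R1, [40] → M[40]=75
R0=5-15=-10
R0=(-10)&6=6
halt.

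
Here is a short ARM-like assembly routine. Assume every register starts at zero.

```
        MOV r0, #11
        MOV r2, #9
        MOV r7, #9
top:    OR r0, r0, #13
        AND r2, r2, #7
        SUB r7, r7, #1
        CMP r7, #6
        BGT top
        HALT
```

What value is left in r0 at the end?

15

after MOV r0, #11: r0=11
after MOV r2, #9: r2=9
after MOV r7, #9: r7=9
after OR r0, r0, #13: r0=11|13=15
after AND r2, r2, #7: r2=9&7=1
after SUB r7, r7, #1: r7=9-1=8
CMP r7, #6  (cmp 8,6)
BGT top: taken
after OR r0, r0, #13: r0=15|13=15
after AND r2, r2, #7: r2=1&7=1
after SUB r7, r7, #1: r7=8-1=7
CMP r7, #6  (cmp 7,6)
BGT top: taken
after OR r0, r0, #13: r0=15|13=15
after AND r2, r2, #7: r2=1&7=1
after SUB r7, r7, #1: r7=7-1=6
CMP r7, #6  (cmp 6,6)
BGT top: not taken
halt.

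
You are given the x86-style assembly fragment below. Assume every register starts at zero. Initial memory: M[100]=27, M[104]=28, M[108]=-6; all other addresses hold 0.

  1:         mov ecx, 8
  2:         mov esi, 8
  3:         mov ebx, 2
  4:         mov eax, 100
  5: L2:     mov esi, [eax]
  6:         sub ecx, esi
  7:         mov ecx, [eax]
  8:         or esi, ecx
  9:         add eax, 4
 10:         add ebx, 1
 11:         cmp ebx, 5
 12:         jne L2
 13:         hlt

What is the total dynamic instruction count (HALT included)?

after mov ecx, 8: ecx=8
after mov esi, 8: esi=8
after mov ebx, 2: ebx=2
after mov eax, 100: eax=100
after mov esi, [eax]: esi=M[100]=27
after sub ecx, esi: ecx=8-27=-19
after mov ecx, [eax]: ecx=M[100]=27
after or esi, ecx: esi=27|27=27
after add eax, 4: eax=100+4=104
after add ebx, 1: ebx=2+1=3
cmp ebx, 5  (cmp 3,5)
jne L2: taken
after mov esi, [eax]: esi=M[104]=28
after sub ecx, esi: ecx=27-28=-1
after mov ecx, [eax]: ecx=M[104]=28
after or esi, ecx: esi=28|28=28
after add eax, 4: eax=104+4=108
after add ebx, 1: ebx=3+1=4
cmp ebx, 5  (cmp 4,5)
jne L2: taken
after mov esi, [eax]: esi=M[108]=-6
after sub ecx, esi: ecx=28-(-6)=34
after mov ecx, [eax]: ecx=M[108]=-6
after or esi, ecx: esi=(-6)|(-6)=-6
after add eax, 4: eax=108+4=112
after add ebx, 1: ebx=4+1=5
cmp ebx, 5  (cmp 5,5)
jne L2: not taken
halt.
Total executed instructions: 29.

29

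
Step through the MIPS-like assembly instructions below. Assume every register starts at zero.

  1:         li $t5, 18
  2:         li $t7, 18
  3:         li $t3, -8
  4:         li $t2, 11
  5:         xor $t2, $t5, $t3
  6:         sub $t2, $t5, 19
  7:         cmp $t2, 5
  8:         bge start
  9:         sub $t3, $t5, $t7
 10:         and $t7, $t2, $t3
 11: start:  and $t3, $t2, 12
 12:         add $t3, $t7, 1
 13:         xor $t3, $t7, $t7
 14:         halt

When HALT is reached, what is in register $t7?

$t5=18
$t7=18
$t3=-8
$t2=11
$t2=18^(-8)=-22
$t2=18-19=-1
cmp $t2, 5  (cmp -1,5)
bge start: not taken
$t3=18-18=0
$t7=(-1)&0=0
$t3=(-1)&12=12
$t3=0+1=1
$t3=0^0=0
halt.

0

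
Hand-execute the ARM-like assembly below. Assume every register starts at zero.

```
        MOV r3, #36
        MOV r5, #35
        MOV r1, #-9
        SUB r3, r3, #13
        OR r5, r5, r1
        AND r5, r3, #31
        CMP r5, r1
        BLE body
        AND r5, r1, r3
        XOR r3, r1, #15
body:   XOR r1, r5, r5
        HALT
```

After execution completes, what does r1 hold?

MOV r3, #36 → r3=36
MOV r5, #35 → r5=35
MOV r1, #-9 → r1=-9
SUB r3, r3, #13 → r3=36-13=23
OR r5, r5, r1 → r5=35|(-9)=-9
AND r5, r3, #31 → r5=23&31=23
CMP r5, r1  (cmp 23,-9)
BLE body: not taken
AND r5, r1, r3 → r5=(-9)&23=23
XOR r3, r1, #15 → r3=(-9)^15=-8
XOR r1, r5, r5 → r1=23^23=0
halt.

0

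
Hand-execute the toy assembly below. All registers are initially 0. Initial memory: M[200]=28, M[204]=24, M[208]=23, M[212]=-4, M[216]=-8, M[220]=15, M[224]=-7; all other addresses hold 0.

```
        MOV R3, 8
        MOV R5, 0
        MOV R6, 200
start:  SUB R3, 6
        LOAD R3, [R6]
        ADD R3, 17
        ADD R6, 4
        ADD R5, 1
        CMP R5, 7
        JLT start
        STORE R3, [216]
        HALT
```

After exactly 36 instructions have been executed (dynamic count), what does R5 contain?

R3=8
R5=0
R6=200
R3=8-6=2
R3=M[200]=28
R3=28+17=45
R6=200+4=204
R5=0+1=1
CMP R5, 7  (cmp 1,7)
JLT start: taken
R3=45-6=39
R3=M[204]=24
R3=24+17=41
R6=204+4=208
R5=1+1=2
CMP R5, 7  (cmp 2,7)
JLT start: taken
R3=41-6=35
R3=M[208]=23
R3=23+17=40
R6=208+4=212
R5=2+1=3
CMP R5, 7  (cmp 3,7)
JLT start: taken
R3=40-6=34
R3=M[212]=-4
R3=(-4)+17=13
R6=212+4=216
R5=3+1=4
CMP R5, 7  (cmp 4,7)
JLT start: taken
R3=13-6=7
R3=M[216]=-8
R3=(-8)+17=9
R6=216+4=220
R5=4+1=5
After step 36: R5 = 5.

5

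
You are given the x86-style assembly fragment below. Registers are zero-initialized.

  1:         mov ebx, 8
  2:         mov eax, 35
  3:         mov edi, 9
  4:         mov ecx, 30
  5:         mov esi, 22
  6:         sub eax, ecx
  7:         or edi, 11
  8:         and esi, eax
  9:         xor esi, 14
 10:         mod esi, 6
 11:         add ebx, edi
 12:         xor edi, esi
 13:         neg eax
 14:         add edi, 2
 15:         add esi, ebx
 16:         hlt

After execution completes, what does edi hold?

after mov ebx, 8: ebx=8
after mov eax, 35: eax=35
after mov edi, 9: edi=9
after mov ecx, 30: ecx=30
after mov esi, 22: esi=22
after sub eax, ecx: eax=35-30=5
after or edi, 11: edi=9|11=11
after and esi, eax: esi=22&5=4
after xor esi, 14: esi=4^14=10
after mod esi, 6: esi=10%6=4
after add ebx, edi: ebx=8+11=19
after xor edi, esi: edi=11^4=15
after neg eax: eax=-(5)=-5
after add edi, 2: edi=15+2=17
after add esi, ebx: esi=4+19=23
halt.

17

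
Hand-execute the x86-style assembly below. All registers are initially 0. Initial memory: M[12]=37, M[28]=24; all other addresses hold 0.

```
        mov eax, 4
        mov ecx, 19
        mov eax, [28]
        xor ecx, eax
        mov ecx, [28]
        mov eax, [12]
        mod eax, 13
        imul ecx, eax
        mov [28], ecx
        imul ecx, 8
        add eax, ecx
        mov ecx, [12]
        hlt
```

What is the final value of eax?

2123

after mov eax, 4: eax=4
after mov ecx, 19: ecx=19
after mov eax, [28]: eax=M[28]=24
after xor ecx, eax: ecx=19^24=11
after mov ecx, [28]: ecx=M[28]=24
after mov eax, [12]: eax=M[12]=37
after mod eax, 13: eax=37%13=11
after imul ecx, eax: ecx=24*11=264
mov [28], ecx → M[28]=264
after imul ecx, 8: ecx=264*8=2112
after add eax, ecx: eax=11+2112=2123
after mov ecx, [12]: ecx=M[12]=37
halt.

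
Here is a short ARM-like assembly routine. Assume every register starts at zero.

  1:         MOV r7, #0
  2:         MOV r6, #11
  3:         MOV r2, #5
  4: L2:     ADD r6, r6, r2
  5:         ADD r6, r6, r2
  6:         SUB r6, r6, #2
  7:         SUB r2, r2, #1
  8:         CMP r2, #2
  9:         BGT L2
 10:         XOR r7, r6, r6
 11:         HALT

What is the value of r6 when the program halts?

29

r7=0
r6=11
r2=5
r6=11+5=16
r6=16+5=21
r6=21-2=19
r2=5-1=4
CMP r2, #2  (cmp 4,2)
BGT L2: taken
r6=19+4=23
r6=23+4=27
r6=27-2=25
r2=4-1=3
CMP r2, #2  (cmp 3,2)
BGT L2: taken
r6=25+3=28
r6=28+3=31
r6=31-2=29
r2=3-1=2
CMP r2, #2  (cmp 2,2)
BGT L2: not taken
r7=29^29=0
halt.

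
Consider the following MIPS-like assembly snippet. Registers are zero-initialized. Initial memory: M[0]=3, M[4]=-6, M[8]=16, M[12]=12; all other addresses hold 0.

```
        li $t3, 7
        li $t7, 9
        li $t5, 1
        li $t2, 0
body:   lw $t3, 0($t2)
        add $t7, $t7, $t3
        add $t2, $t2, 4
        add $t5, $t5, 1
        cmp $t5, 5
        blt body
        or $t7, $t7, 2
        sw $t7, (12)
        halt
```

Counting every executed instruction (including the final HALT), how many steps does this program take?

li $t3, 7 → $t3=7
li $t7, 9 → $t7=9
li $t5, 1 → $t5=1
li $t2, 0 → $t2=0
lw $t3, 0($t2) → $t3=M[0]=3
add $t7, $t7, $t3 → $t7=9+3=12
add $t2, $t2, 4 → $t2=0+4=4
add $t5, $t5, 1 → $t5=1+1=2
cmp $t5, 5  (cmp 2,5)
blt body: taken
lw $t3, 0($t2) → $t3=M[4]=-6
add $t7, $t7, $t3 → $t7=12+(-6)=6
add $t2, $t2, 4 → $t2=4+4=8
add $t5, $t5, 1 → $t5=2+1=3
cmp $t5, 5  (cmp 3,5)
blt body: taken
lw $t3, 0($t2) → $t3=M[8]=16
add $t7, $t7, $t3 → $t7=6+16=22
add $t2, $t2, 4 → $t2=8+4=12
add $t5, $t5, 1 → $t5=3+1=4
cmp $t5, 5  (cmp 4,5)
blt body: taken
lw $t3, 0($t2) → $t3=M[12]=12
add $t7, $t7, $t3 → $t7=22+12=34
add $t2, $t2, 4 → $t2=12+4=16
add $t5, $t5, 1 → $t5=4+1=5
cmp $t5, 5  (cmp 5,5)
blt body: not taken
or $t7, $t7, 2 → $t7=34|2=34
sw $t7, (12) → M[12]=34
halt.
Total executed instructions: 31.

31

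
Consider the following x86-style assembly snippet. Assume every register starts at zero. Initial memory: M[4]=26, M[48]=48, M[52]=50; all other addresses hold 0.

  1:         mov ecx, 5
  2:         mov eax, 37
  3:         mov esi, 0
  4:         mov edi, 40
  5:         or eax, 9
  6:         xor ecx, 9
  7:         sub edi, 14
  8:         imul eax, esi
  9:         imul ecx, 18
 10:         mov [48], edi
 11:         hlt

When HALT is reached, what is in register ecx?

216

ecx=5
eax=37
esi=0
edi=40
eax=37|9=45
ecx=5^9=12
edi=40-14=26
eax=45*0=0
ecx=12*18=216
mov [48], edi → M[48]=26
halt.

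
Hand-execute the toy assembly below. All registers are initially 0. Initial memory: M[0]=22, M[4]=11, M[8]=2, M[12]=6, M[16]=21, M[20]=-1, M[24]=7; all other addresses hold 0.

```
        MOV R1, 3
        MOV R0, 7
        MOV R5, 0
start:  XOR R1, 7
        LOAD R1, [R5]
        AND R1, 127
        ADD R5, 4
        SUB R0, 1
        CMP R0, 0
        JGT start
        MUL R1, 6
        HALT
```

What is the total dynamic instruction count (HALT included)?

R1=3
R0=7
R5=0
R1=3^7=4
R1=M[0]=22
R1=22&127=22
R5=0+4=4
R0=7-1=6
CMP R0, 0  (cmp 6,0)
JGT start: taken
R1=22^7=17
R1=M[4]=11
R1=11&127=11
R5=4+4=8
R0=6-1=5
CMP R0, 0  (cmp 5,0)
JGT start: taken
R1=11^7=12
R1=M[8]=2
R1=2&127=2
R5=8+4=12
R0=5-1=4
CMP R0, 0  (cmp 4,0)
JGT start: taken
R1=2^7=5
R1=M[12]=6
R1=6&127=6
R5=12+4=16
R0=4-1=3
CMP R0, 0  (cmp 3,0)
JGT start: taken
R1=6^7=1
R1=M[16]=21
R1=21&127=21
R5=16+4=20
R0=3-1=2
CMP R0, 0  (cmp 2,0)
JGT start: taken
R1=21^7=18
R1=M[20]=-1
R1=(-1)&127=127
R5=20+4=24
R0=2-1=1
CMP R0, 0  (cmp 1,0)
JGT start: taken
R1=127^7=120
R1=M[24]=7
R1=7&127=7
R5=24+4=28
R0=1-1=0
CMP R0, 0  (cmp 0,0)
JGT start: not taken
R1=7*6=42
halt.
Total executed instructions: 54.

54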